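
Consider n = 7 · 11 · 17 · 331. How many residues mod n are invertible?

316800

φ(433279) = 433279 · (1 − 1/7) · (1 − 1/11) · (1 − 1/17) · (1 − 1/331)
       = 433279 · 316800/433279 = 316800.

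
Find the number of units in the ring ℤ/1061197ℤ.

931392

First factor: 1061197 = 23 · 29 · 37 · 43.
φ(23) = 23 − 1 = 22.
φ(29) = 29 − 1 = 28.
φ(37) = 37 − 1 = 36.
φ(43) = 43 − 1 = 42.
Since φ is multiplicative, φ(1061197) = 22 · 28 · 36 · 42 = 931392.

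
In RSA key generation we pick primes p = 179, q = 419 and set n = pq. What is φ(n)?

For distinct primes, φ(pq) = (p−1)(q−1) = 178 × 418 = 74404.

74404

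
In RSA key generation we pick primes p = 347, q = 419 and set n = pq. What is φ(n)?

144628

φ(347) = 347 − 1 = 346.
φ(419) = 419 − 1 = 418.
Since φ is multiplicative, φ(145393) = 346 · 418 = 144628.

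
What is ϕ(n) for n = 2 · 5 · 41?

φ(410) = 410 · (1 − 1/2) · (1 − 1/5) · (1 − 1/41)
       = 410 · 160/410 = 160.

160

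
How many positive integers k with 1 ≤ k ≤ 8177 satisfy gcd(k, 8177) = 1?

6912

Prime factorization: 8177 = 13 * 17 * 37.
φ(8177) = 8177 · (1 − 1/13) · (1 − 1/17) · (1 − 1/37)
       = 8177 · 6912/8177 = 6912.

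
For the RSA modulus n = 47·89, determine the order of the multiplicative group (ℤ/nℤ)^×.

4048

φ(pq) = (p−1)(q−1) = 46 · 88 = 4048.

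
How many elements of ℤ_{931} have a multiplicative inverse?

931 = 7**2 * 19.
φ(7^2) = 7^1·(7−1) = 7·6 = 42.
φ(19) = 19 − 1 = 18.
Since φ is multiplicative, φ(931) = 42 · 18 = 756.

756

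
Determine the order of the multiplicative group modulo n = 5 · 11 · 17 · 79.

49920

φ(73865) = 73865 · (1 − 1/5) · (1 − 1/11) · (1 − 1/17) · (1 − 1/79)
       = 73865 · 49920/73865 = 49920.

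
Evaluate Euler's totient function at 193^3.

7151808

φ(7189057) = 7189057 · (1 − 1/193)
       = 7189057 · 192/193 = 7151808.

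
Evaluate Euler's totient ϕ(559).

559 = 13 · 43.
φ(559) = 559 · (1 − 1/13) · (1 − 1/43)
       = 559 · 504/559 = 504.

504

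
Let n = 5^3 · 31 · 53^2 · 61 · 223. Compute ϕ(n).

φ(148066954625) = 148066954625 · (1 − 1/5) · (1 − 1/31) · (1 − 1/53) · (1 − 1/61) · (1 − 1/223)
       = 148066954625 · 83116800/111748645 = 110129760000.

110129760000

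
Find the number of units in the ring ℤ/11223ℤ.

7056

Factor 11223: 11223 = 3^2 · 29 · 43.
φ(11223) = 11223 · (1 − 1/3) · (1 − 1/29) · (1 − 1/43)
       = 11223 · 2352/3741 = 7056.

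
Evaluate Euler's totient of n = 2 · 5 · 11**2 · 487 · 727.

φ(428399290) = 428399290 · (1 − 1/2) · (1 − 1/5) · (1 − 1/11) · (1 − 1/487) · (1 − 1/727)
       = 428399290 · 14113440/38945390 = 155247840.

155247840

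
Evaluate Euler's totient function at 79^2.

φ(6241) = 6241 · (1 − 1/79)
       = 6241 · 78/79 = 6162.

6162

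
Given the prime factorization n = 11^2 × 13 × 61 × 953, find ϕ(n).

75398400

φ(91443209) = 91443209 · (1 − 1/11) · (1 − 1/13) · (1 − 1/61) · (1 − 1/953)
       = 91443209 · 6854400/8313019 = 75398400.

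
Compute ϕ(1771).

First factor: 1771 = 7 · 11 · 23.
φ(1771) = 1771 · (1 − 1/7) · (1 − 1/11) · (1 − 1/23)
       = 1771 · 1320/1771 = 1320.

1320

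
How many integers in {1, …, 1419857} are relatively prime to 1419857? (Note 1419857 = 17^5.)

1336336

φ(1419857) = 1419857 · (1 − 1/17)
       = 1419857 · 16/17 = 1336336.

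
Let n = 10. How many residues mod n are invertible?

First factor: 10 = 2 · 5.
φ(10) = 10 · (1 − 1/2) · (1 − 1/5)
       = 10 · 4/10 = 4.

4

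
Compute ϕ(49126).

18480

Factor 49126: 49126 = 2 * 7 * 11^2 * 29.
φ(49126) = 49126 · (1 − 1/2) · (1 − 1/7) · (1 − 1/11) · (1 − 1/29)
       = 49126 · 1680/4466 = 18480.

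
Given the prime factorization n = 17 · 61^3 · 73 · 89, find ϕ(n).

22633205760

φ(25069824469) = 25069824469 · (1 − 1/17) · (1 − 1/61) · (1 − 1/73) · (1 − 1/89)
       = 25069824469 · 6082560/6737389 = 22633205760.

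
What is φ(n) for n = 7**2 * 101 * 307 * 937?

1202947200

φ(7^2) = 7^1·(7−1) = 7·6 = 42.
φ(101) = 101 − 1 = 100.
φ(307) = 307 − 1 = 306.
φ(937) = 937 − 1 = 936.
φ(1423624391) = 42 × 100 × 306 × 936 = 1202947200.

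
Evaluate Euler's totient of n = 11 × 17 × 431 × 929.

63846400

φ(74874613) = 74874613 · (1 − 1/11) · (1 − 1/17) · (1 − 1/431) · (1 − 1/929)
       = 74874613 · 63846400/74874613 = 63846400.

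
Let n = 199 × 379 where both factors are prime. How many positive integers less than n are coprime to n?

74844

φ(n) = (p − 1)(q − 1) = (199−1)(379−1) = 198·378 = 74844.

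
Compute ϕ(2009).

1680

First factor: 2009 = 7^2 * 41.
φ(7^2) = 7^2 − 7^1 = 49 − 7 = 42.
φ(41) = 41 − 1 = 40.
φ(2009) = 42 × 40 = 1680.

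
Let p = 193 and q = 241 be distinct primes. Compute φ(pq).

φ(pq) = (p−1)(q−1) = 192 · 240 = 46080.

46080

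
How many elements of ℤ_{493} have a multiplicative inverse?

448

Prime factorization: 493 = 17 · 29.
φ(17) = 17 − 1 = 16.
φ(29) = 29 − 1 = 28.
Since φ is multiplicative, φ(493) = 16 · 28 = 448.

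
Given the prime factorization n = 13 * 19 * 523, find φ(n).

112752

φ(129181) = 129181 · (1 − 1/13) · (1 − 1/19) · (1 − 1/523)
       = 129181 · 112752/129181 = 112752.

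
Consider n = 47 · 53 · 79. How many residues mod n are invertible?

186576

φ(47) = 47 − 1 = 46.
φ(53) = 53 − 1 = 52.
φ(79) = 79 − 1 = 78.
Since φ is multiplicative, φ(196789) = 46 · 52 · 78 = 186576.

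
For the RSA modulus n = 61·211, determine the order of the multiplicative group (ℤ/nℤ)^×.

12600

φ(61) = 61 − 1 = 60.
φ(211) = 211 − 1 = 210.
Multiply: 60 · 210 = 12600.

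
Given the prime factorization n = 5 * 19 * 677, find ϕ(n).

φ(5) = 5 − 1 = 4.
φ(19) = 19 − 1 = 18.
φ(677) = 677 − 1 = 676.
φ(64315) = 4 × 18 × 676 = 48672.

48672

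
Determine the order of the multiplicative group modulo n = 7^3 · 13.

φ(4459) = 4459 · (1 − 1/7) · (1 − 1/13)
       = 4459 · 72/91 = 3528.

3528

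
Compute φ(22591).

20160

Factor 22591: 22591 = 19 × 29 × 41.
φ(19) = 19 − 1 = 18.
φ(29) = 29 − 1 = 28.
φ(41) = 41 − 1 = 40.
Since φ is multiplicative, φ(22591) = 18 · 28 · 40 = 20160.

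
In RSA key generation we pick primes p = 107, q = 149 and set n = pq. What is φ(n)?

15688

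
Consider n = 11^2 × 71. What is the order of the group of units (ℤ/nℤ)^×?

7700

φ(11^2) = 11^1·(11−1) = 11·10 = 110.
φ(71) = 71 − 1 = 70.
Multiply: 110 · 70 = 7700.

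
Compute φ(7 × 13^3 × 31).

φ(476749) = 476749 · (1 − 1/7) · (1 − 1/13) · (1 − 1/31)
       = 476749 · 2160/2821 = 365040.

365040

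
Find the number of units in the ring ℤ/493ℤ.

First factor: 493 = 17 * 29.
φ(17) = 17 − 1 = 16.
φ(29) = 29 − 1 = 28.
Multiply: 16 · 28 = 448.

448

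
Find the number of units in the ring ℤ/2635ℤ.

2635 = 5 · 17 · 31.
φ(2635) = 2635 · (1 − 1/5) · (1 − 1/17) · (1 − 1/31)
       = 2635 · 1920/2635 = 1920.

1920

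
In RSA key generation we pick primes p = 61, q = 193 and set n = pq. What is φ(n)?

φ(61) = 61 − 1 = 60.
φ(193) = 193 − 1 = 192.
Multiply: 60 · 192 = 11520.

11520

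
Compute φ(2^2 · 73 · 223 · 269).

φ(17516204) = 17516204 · (1 − 1/2) · (1 − 1/73) · (1 − 1/223) · (1 − 1/269)
       = 17516204 · 4283712/8758102 = 8567424.

8567424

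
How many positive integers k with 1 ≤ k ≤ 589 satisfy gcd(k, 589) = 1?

540

Factor 589: 589 = 19 · 31.
φ(19) = 19 − 1 = 18.
φ(31) = 31 − 1 = 30.
φ(589) = 18 × 30 = 540.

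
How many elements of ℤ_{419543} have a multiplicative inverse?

419543 = 17 * 23 * 29 * 37.
φ(17) = 17 − 1 = 16.
φ(23) = 23 − 1 = 22.
φ(29) = 29 − 1 = 28.
φ(37) = 37 − 1 = 36.
Multiply: 16 · 22 · 28 · 36 = 354816.

354816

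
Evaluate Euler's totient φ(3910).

1408

Factor 3910: 3910 = 2 * 5 * 17 * 23.
φ(3910) = 3910 · (1 − 1/2) · (1 − 1/5) · (1 − 1/17) · (1 − 1/23)
       = 3910 · 1408/3910 = 1408.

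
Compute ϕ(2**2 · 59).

116

φ(236) = 236 · (1 − 1/2) · (1 − 1/59)
       = 236 · 58/118 = 116.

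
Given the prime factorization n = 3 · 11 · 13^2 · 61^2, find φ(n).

φ(3) = 3 − 1 = 2.
φ(11) = 11 − 1 = 10.
φ(13^2) = 13^1·(13−1) = 13·12 = 156.
φ(61^2) = 61^2 − 61^1 = 3721 − 61 = 3660.
Since φ is multiplicative, φ(20752017) = 2 · 10 · 156 · 3660 = 11419200.

11419200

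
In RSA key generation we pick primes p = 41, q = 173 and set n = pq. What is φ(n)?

6880

φ(pq) = (p−1)(q−1) = 40 · 172 = 6880.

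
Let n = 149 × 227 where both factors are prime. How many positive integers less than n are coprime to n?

33448

φ(pq) = (p−1)(q−1) = 148 · 226 = 33448.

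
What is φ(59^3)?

φ(205379) = 205379 · (1 − 1/59)
       = 205379 · 58/59 = 201898.

201898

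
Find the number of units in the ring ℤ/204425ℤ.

First factor: 204425 = 5**2 · 13 · 17 · 37.
φ(204425) = 204425 · (1 − 1/5) · (1 − 1/13) · (1 − 1/17) · (1 − 1/37)
       = 204425 · 27648/40885 = 138240.

138240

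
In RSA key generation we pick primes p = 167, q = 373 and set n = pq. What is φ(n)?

φ(167) = 167 − 1 = 166.
φ(373) = 373 − 1 = 372.
Multiply: 166 · 372 = 61752.

61752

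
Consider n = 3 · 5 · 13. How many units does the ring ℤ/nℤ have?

96

φ(3) = 3 − 1 = 2.
φ(5) = 5 − 1 = 4.
φ(13) = 13 − 1 = 12.
Multiply: 2 · 4 · 12 = 96.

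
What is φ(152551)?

116640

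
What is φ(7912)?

3696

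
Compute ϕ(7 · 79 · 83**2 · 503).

φ(7) = 7 − 1 = 6.
φ(79) = 79 − 1 = 78.
φ(83^2) = 83^1·(83−1) = 83·82 = 6806.
φ(503) = 503 − 1 = 502.
Multiply: 6 · 78 · 6806 · 502 = 1598974416.

1598974416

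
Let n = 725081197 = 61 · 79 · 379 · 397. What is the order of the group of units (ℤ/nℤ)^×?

φ(61) = 61 − 1 = 60.
φ(79) = 79 − 1 = 78.
φ(379) = 379 − 1 = 378.
φ(397) = 397 − 1 = 396.
Multiply: 60 · 78 · 378 · 396 = 700539840.

700539840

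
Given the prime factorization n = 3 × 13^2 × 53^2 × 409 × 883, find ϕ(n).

309430098432

φ(514332194961) = 514332194961 · (1 − 1/3) · (1 − 1/13) · (1 − 1/53) · (1 − 1/409) · (1 − 1/883)
       = 514332194961 · 449100288/746490849 = 309430098432.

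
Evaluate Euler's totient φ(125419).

95040

125419 = 7 × 19 × 23 × 41.
φ(7) = 7 − 1 = 6.
φ(19) = 19 − 1 = 18.
φ(23) = 23 − 1 = 22.
φ(41) = 41 − 1 = 40.
Multiply: 6 · 18 · 22 · 40 = 95040.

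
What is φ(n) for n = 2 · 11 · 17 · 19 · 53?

φ(2) = 2 − 1 = 1.
φ(11) = 11 − 1 = 10.
φ(17) = 17 − 1 = 16.
φ(19) = 19 − 1 = 18.
φ(53) = 53 − 1 = 52.
Since φ is multiplicative, φ(376618) = 1 · 10 · 16 · 18 · 52 = 149760.

149760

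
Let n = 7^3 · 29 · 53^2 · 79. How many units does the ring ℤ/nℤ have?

1769616576

φ(7^3) = 7^2·(7−1) = 49·6 = 294.
φ(29) = 29 − 1 = 28.
φ(53^2) = 53^1·(53−1) = 53·52 = 2756.
φ(79) = 79 − 1 = 78.
φ(2207348717) = 294 × 28 × 2756 × 78 = 1769616576.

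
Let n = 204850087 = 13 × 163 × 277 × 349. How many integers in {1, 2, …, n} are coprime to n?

φ(13) = 13 − 1 = 12.
φ(163) = 163 − 1 = 162.
φ(277) = 277 − 1 = 276.
φ(349) = 349 − 1 = 348.
Since φ is multiplicative, φ(204850087) = 12 · 162 · 276 · 348 = 186717312.

186717312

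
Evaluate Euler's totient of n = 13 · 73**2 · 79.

4919616

φ(5472883) = 5472883 · (1 − 1/13) · (1 − 1/73) · (1 − 1/79)
       = 5472883 · 67392/74971 = 4919616.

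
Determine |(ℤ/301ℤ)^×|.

252

Factor 301: 301 = 7 * 43.
φ(7) = 7 − 1 = 6.
φ(43) = 43 − 1 = 42.
Since φ is multiplicative, φ(301) = 6 · 42 = 252.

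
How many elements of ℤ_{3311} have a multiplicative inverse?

2520

3311 = 7 · 11 · 43.
φ(3311) = 3311 · (1 − 1/7) · (1 − 1/11) · (1 − 1/43)
       = 3311 · 2520/3311 = 2520.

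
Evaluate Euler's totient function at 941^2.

φ(941^2) = 941^1·(941−1) = 941·940 = 884540.

884540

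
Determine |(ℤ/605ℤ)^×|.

Factor 605: 605 = 5 × 11**2.
φ(605) = 605 · (1 − 1/5) · (1 − 1/11)
       = 605 · 40/55 = 440.

440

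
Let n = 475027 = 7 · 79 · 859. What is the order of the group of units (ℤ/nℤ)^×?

401544

φ(7) = 7 − 1 = 6.
φ(79) = 79 − 1 = 78.
φ(859) = 859 − 1 = 858.
Since φ is multiplicative, φ(475027) = 6 · 78 · 858 = 401544.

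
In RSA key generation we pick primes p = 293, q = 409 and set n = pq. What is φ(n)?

φ(pq) = (p−1)(q−1) = 292 · 408 = 119136.

119136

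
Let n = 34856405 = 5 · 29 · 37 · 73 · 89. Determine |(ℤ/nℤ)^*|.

φ(34856405) = 34856405 · (1 − 1/5) · (1 − 1/29) · (1 − 1/37) · (1 − 1/73) · (1 − 1/89)
       = 34856405 · 25546752/34856405 = 25546752.

25546752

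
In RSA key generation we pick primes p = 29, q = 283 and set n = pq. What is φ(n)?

7896

For distinct primes, φ(pq) = (p−1)(q−1) = 28 × 282 = 7896.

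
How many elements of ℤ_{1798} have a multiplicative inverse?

840

1798 = 2 · 29 · 31.
φ(1798) = 1798 · (1 − 1/2) · (1 − 1/29) · (1 − 1/31)
       = 1798 · 840/1798 = 840.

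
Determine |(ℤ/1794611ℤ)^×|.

Prime factorization: 1794611 = 7 × 13^2 × 37 × 41.
φ(1794611) = 1794611 · (1 − 1/7) · (1 − 1/13) · (1 − 1/37) · (1 − 1/41)
       = 1794611 · 103680/138047 = 1347840.

1347840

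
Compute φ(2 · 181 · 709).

φ(256658) = 256658 · (1 − 1/2) · (1 − 1/181) · (1 − 1/709)
       = 256658 · 127440/256658 = 127440.

127440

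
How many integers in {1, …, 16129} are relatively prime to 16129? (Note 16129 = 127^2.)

φ(127^2) = 127^1·(127−1) = 127·126 = 16002.

16002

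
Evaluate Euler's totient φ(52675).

35280

52675 = 5**2 * 7**2 * 43.
φ(52675) = 52675 · (1 − 1/5) · (1 − 1/7) · (1 − 1/43)
       = 52675 · 1008/1505 = 35280.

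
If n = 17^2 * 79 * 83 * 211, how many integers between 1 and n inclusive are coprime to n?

365339520

φ(17^2) = 17^2 − 17^1 = 289 − 17 = 272.
φ(79) = 79 − 1 = 78.
φ(83) = 83 − 1 = 82.
φ(211) = 211 − 1 = 210.
Multiply: 272 · 78 · 82 · 210 = 365339520.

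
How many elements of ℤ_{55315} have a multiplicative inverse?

First factor: 55315 = 5 * 13 * 23 * 37.
φ(55315) = 55315 · (1 − 1/5) · (1 − 1/13) · (1 − 1/23) · (1 − 1/37)
       = 55315 · 38016/55315 = 38016.

38016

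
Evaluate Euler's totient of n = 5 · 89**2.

31328

φ(39605) = 39605 · (1 − 1/5) · (1 − 1/89)
       = 39605 · 352/445 = 31328.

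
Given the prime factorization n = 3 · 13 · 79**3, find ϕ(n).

11683152

φ(19228521) = 19228521 · (1 − 1/3) · (1 − 1/13) · (1 − 1/79)
       = 19228521 · 1872/3081 = 11683152.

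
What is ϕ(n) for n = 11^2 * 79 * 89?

φ(850751) = 850751 · (1 − 1/11) · (1 − 1/79) · (1 − 1/89)
       = 850751 · 68640/77341 = 755040.

755040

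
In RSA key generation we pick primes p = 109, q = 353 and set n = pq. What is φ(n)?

38016

φ(38477) = 38477 · (1 − 1/109) · (1 − 1/353)
       = 38477 · 38016/38477 = 38016.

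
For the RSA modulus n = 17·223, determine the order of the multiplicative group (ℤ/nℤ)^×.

3552

φ(17) = 17 − 1 = 16.
φ(223) = 223 − 1 = 222.
φ(3791) = 16 × 222 = 3552.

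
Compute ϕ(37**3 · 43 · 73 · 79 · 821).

9532266831360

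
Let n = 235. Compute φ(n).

235 = 5 · 47.
φ(235) = 235 · (1 − 1/5) · (1 − 1/47)
       = 235 · 184/235 = 184.

184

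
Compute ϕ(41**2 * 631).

1033200

φ(1060711) = 1060711 · (1 − 1/41) · (1 − 1/631)
       = 1060711 · 25200/25871 = 1033200.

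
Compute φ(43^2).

φ(43^2) = 43^2 − 43^1 = 1849 − 43 = 1806.

1806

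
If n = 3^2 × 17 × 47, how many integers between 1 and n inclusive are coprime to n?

4416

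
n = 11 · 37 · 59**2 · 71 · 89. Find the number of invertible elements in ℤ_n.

7588627200

φ(8952550673) = 8952550673 · (1 − 1/11) · (1 − 1/37) · (1 − 1/59) · (1 − 1/71) · (1 − 1/89)
       = 8952550673 · 128620800/151738147 = 7588627200.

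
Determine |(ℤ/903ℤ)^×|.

504

First factor: 903 = 3 × 7 × 43.
φ(903) = 903 · (1 − 1/3) · (1 − 1/7) · (1 − 1/43)
       = 903 · 504/903 = 504.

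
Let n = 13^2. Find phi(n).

156

φ(13^2) = 13^2 − 13^1 = 169 − 13 = 156.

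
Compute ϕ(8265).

4032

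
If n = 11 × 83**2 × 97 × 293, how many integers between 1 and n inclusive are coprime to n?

φ(2153714959) = 2153714959 · (1 − 1/11) · (1 − 1/83) · (1 − 1/97) · (1 − 1/293)
       = 2153714959 · 22986240/25948373 = 1907857920.

1907857920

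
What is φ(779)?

720

779 = 19 * 41.
φ(779) = 779 · (1 − 1/19) · (1 − 1/41)
       = 779 · 720/779 = 720.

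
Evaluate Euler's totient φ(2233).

First factor: 2233 = 7 · 11 · 29.
φ(7) = 7 − 1 = 6.
φ(11) = 11 − 1 = 10.
φ(29) = 29 − 1 = 28.
Multiply: 6 · 10 · 28 = 1680.

1680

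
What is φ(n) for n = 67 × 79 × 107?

545688

φ(566351) = 566351 · (1 − 1/67) · (1 − 1/79) · (1 − 1/107)
       = 566351 · 545688/566351 = 545688.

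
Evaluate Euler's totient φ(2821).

First factor: 2821 = 7 × 13 × 31.
φ(7) = 7 − 1 = 6.
φ(13) = 13 − 1 = 12.
φ(31) = 31 − 1 = 30.
Since φ is multiplicative, φ(2821) = 6 · 12 · 30 = 2160.

2160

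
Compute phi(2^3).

φ(8) = 8 · (1 − 1/2)
       = 8 · 1/2 = 4.

4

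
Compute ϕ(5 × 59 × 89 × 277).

5634816

φ(7272635) = 7272635 · (1 − 1/5) · (1 − 1/59) · (1 − 1/89) · (1 − 1/277)
       = 7272635 · 5634816/7272635 = 5634816.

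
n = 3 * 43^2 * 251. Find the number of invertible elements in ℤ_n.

903000

φ(3) = 3 − 1 = 2.
φ(43^2) = 43^2 − 43^1 = 1849 − 43 = 1806.
φ(251) = 251 − 1 = 250.
Since φ is multiplicative, φ(1392297) = 2 · 1806 · 250 = 903000.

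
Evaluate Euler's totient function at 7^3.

294

φ(7^3) = 7^3 − 7^2 = 343 − 49 = 294.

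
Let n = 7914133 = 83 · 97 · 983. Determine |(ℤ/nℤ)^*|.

φ(83) = 83 − 1 = 82.
φ(97) = 97 − 1 = 96.
φ(983) = 983 − 1 = 982.
Multiply: 82 · 96 · 982 = 7730304.

7730304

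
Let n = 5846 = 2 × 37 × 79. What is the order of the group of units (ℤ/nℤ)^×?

φ(5846) = 5846 · (1 − 1/2) · (1 − 1/37) · (1 − 1/79)
       = 5846 · 2808/5846 = 2808.

2808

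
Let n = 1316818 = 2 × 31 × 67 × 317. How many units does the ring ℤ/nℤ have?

φ(2) = 2 − 1 = 1.
φ(31) = 31 − 1 = 30.
φ(67) = 67 − 1 = 66.
φ(317) = 317 − 1 = 316.
Multiply: 1 · 30 · 66 · 316 = 625680.

625680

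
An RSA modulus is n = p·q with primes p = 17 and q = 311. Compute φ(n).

φ(17) = 17 − 1 = 16.
φ(311) = 311 − 1 = 310.
Multiply: 16 · 310 = 4960.

4960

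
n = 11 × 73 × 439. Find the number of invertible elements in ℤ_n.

315360

φ(11) = 11 − 1 = 10.
φ(73) = 73 − 1 = 72.
φ(439) = 439 − 1 = 438.
Since φ is multiplicative, φ(352517) = 10 · 72 · 438 = 315360.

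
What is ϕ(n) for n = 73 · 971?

φ(70883) = 70883 · (1 − 1/73) · (1 − 1/971)
       = 70883 · 69840/70883 = 69840.

69840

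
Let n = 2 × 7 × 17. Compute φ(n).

φ(2) = 2 − 1 = 1.
φ(7) = 7 − 1 = 6.
φ(17) = 17 − 1 = 16.
Multiply: 1 · 6 · 16 = 96.

96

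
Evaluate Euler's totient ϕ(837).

540

Factor 837: 837 = 3**3 × 31.
φ(3^3) = 3^2·(3−1) = 9·2 = 18.
φ(31) = 31 − 1 = 30.
φ(837) = 18 × 30 = 540.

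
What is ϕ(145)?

112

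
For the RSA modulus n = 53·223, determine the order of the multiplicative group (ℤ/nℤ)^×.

φ(11819) = 11819 · (1 − 1/53) · (1 − 1/223)
       = 11819 · 11544/11819 = 11544.

11544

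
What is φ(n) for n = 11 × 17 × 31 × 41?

192000

φ(11) = 11 − 1 = 10.
φ(17) = 17 − 1 = 16.
φ(31) = 31 − 1 = 30.
φ(41) = 41 − 1 = 40.
Multiply: 10 · 16 · 30 · 40 = 192000.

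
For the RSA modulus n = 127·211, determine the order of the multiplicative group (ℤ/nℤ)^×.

26460

For distinct primes, φ(pq) = (p−1)(q−1) = 126 × 210 = 26460.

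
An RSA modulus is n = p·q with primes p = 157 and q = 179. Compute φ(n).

27768

φ(n) = (p − 1)(q − 1) = (157−1)(179−1) = 156·178 = 27768.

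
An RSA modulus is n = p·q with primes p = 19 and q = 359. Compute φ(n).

6444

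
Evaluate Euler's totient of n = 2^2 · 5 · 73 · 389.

223488

φ(2^2) = 2^1·(2−1) = 2·1 = 2.
φ(5) = 5 − 1 = 4.
φ(73) = 73 − 1 = 72.
φ(389) = 389 − 1 = 388.
Multiply: 2 · 4 · 72 · 388 = 223488.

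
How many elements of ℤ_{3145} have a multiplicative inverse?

2304

First factor: 3145 = 5 * 17 * 37.
φ(5) = 5 − 1 = 4.
φ(17) = 17 − 1 = 16.
φ(37) = 37 − 1 = 36.
φ(3145) = 4 × 16 × 36 = 2304.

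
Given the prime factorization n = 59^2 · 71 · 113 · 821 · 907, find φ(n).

φ(59^2) = 59^2 − 59^1 = 3481 − 59 = 3422.
φ(71) = 71 − 1 = 70.
φ(113) = 113 − 1 = 112.
φ(821) = 821 − 1 = 820.
φ(907) = 907 − 1 = 906.
Multiply: 3422 · 70 · 112 · 820 · 906 = 19931414361600.

19931414361600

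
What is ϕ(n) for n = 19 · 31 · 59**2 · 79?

φ(19) = 19 − 1 = 18.
φ(31) = 31 − 1 = 30.
φ(59^2) = 59^1·(59−1) = 59·58 = 3422.
φ(79) = 79 − 1 = 78.
Since φ is multiplicative, φ(161974411) = 18 · 30 · 3422 · 78 = 144134640.

144134640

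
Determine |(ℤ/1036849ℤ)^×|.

871200

1036849 = 11^3 · 19 · 41.
φ(1036849) = 1036849 · (1 − 1/11) · (1 − 1/19) · (1 − 1/41)
       = 1036849 · 7200/8569 = 871200.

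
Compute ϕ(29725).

Factor 29725: 29725 = 5**2 · 29 · 41.
φ(5^2) = 5^1·(5−1) = 5·4 = 20.
φ(29) = 29 − 1 = 28.
φ(41) = 41 − 1 = 40.
φ(29725) = 20 × 28 × 40 = 22400.

22400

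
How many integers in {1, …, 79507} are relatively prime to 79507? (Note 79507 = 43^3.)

φ(79507) = 79507 · (1 − 1/43)
       = 79507 · 42/43 = 77658.

77658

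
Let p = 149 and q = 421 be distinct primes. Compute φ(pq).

62160

φ(pq) = (p−1)(q−1) = 148 · 420 = 62160.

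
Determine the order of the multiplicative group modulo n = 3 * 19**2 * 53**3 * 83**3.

φ(3) = 3 − 1 = 2.
φ(19^2) = 19^2 − 19^1 = 361 − 19 = 342.
φ(53^3) = 53^3 − 53^2 = 148877 − 2809 = 146068.
φ(83^3) = 83^2·(83−1) = 6889·82 = 564898.
Multiply: 2 · 342 · 146068 · 564898 = 56439248407776.

56439248407776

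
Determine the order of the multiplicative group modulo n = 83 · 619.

φ(51377) = 51377 · (1 − 1/83) · (1 − 1/619)
       = 51377 · 50676/51377 = 50676.

50676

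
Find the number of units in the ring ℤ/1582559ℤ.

1355200

Factor 1582559: 1582559 = 11^3 · 29 · 41.
φ(11^3) = 11^2·(11−1) = 121·10 = 1210.
φ(29) = 29 − 1 = 28.
φ(41) = 41 − 1 = 40.
φ(1582559) = 1210 × 28 × 40 = 1355200.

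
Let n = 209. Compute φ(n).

First factor: 209 = 11 · 19.
φ(11) = 11 − 1 = 10.
φ(19) = 19 − 1 = 18.
Multiply: 10 · 18 = 180.

180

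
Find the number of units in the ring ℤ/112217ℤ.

84480

112217 = 7 * 17 * 23 * 41.
φ(7) = 7 − 1 = 6.
φ(17) = 17 − 1 = 16.
φ(23) = 23 − 1 = 22.
φ(41) = 41 − 1 = 40.
Multiply: 6 · 16 · 22 · 40 = 84480.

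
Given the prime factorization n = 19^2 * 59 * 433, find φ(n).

φ(19^2) = 19^2 − 19^1 = 361 − 19 = 342.
φ(59) = 59 − 1 = 58.
φ(433) = 433 − 1 = 432.
φ(9222467) = 342 × 58 × 432 = 8569152.

8569152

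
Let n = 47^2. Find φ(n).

2162

φ(2209) = 2209 · (1 − 1/47)
       = 2209 · 46/47 = 2162.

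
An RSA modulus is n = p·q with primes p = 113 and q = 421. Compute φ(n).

47040

φ(113) = 113 − 1 = 112.
φ(421) = 421 − 1 = 420.
Since φ is multiplicative, φ(47573) = 112 · 420 = 47040.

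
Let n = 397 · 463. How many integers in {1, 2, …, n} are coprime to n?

182952

φ(397) = 397 − 1 = 396.
φ(463) = 463 − 1 = 462.
φ(183811) = 396 × 462 = 182952.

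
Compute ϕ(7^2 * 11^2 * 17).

73920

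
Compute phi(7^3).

294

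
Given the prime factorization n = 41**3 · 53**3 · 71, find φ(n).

687512862400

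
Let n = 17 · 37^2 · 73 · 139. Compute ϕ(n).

211756032

φ(236151131) = 236151131 · (1 − 1/17) · (1 − 1/37) · (1 − 1/73) · (1 − 1/139)
       = 236151131 · 5723136/6382463 = 211756032.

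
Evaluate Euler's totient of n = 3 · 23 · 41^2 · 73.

5195520

φ(3) = 3 − 1 = 2.
φ(23) = 23 − 1 = 22.
φ(41^2) = 41^2 − 41^1 = 1681 − 41 = 1640.
φ(73) = 73 − 1 = 72.
Multiply: 2 · 22 · 1640 · 72 = 5195520.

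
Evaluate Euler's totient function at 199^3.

φ(7880599) = 7880599 · (1 − 1/199)
       = 7880599 · 198/199 = 7840998.

7840998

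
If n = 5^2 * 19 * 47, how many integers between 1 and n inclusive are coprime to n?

16560

φ(5^2) = 5^1·(5−1) = 5·4 = 20.
φ(19) = 19 − 1 = 18.
φ(47) = 47 − 1 = 46.
φ(22325) = 20 × 18 × 46 = 16560.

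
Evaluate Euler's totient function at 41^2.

1640

φ(1681) = 1681 · (1 − 1/41)
       = 1681 · 40/41 = 1640.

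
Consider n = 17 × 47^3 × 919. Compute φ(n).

1492506432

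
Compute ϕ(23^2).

506

φ(23^2) = 23^2 − 23^1 = 529 − 23 = 506.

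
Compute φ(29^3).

23548

φ(29^3) = 29^3 − 29^2 = 24389 − 841 = 23548.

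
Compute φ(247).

216

Prime factorization: 247 = 13 × 19.
φ(247) = 247 · (1 − 1/13) · (1 − 1/19)
       = 247 · 216/247 = 216.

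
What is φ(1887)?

1887 = 3 * 17 * 37.
φ(1887) = 1887 · (1 − 1/3) · (1 − 1/17) · (1 − 1/37)
       = 1887 · 1152/1887 = 1152.

1152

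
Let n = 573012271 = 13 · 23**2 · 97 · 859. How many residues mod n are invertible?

500138496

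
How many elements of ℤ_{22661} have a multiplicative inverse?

Prime factorization: 22661 = 17 · 31 · 43.
φ(17) = 17 − 1 = 16.
φ(31) = 31 − 1 = 30.
φ(43) = 43 − 1 = 42.
φ(22661) = 16 × 30 × 42 = 20160.

20160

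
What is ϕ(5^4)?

500

φ(625) = 625 · (1 − 1/5)
       = 625 · 4/5 = 500.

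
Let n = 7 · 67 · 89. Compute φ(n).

34848

φ(41741) = 41741 · (1 − 1/7) · (1 − 1/67) · (1 − 1/89)
       = 41741 · 34848/41741 = 34848.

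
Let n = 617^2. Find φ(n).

φ(617^2) = 617^1·(617−1) = 617·616 = 380072.

380072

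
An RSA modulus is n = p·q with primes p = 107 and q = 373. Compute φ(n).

φ(39911) = 39911 · (1 − 1/107) · (1 − 1/373)
       = 39911 · 39432/39911 = 39432.

39432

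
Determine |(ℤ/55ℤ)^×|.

55 = 5 × 11.
φ(5) = 5 − 1 = 4.
φ(11) = 11 − 1 = 10.
Multiply: 4 · 10 = 40.

40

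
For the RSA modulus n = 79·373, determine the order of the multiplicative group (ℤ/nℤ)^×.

For distinct primes, φ(pq) = (p−1)(q−1) = 78 × 372 = 29016.

29016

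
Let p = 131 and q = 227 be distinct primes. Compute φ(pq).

φ(29737) = 29737 · (1 − 1/131) · (1 − 1/227)
       = 29737 · 29380/29737 = 29380.

29380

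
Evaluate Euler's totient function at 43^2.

φ(43^2) = 43^2 − 43^1 = 1849 − 43 = 1806.

1806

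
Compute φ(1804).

1804 = 2^2 * 11 * 41.
φ(2^2) = 2^2 − 2^1 = 4 − 2 = 2.
φ(11) = 11 − 1 = 10.
φ(41) = 41 − 1 = 40.
Multiply: 2 · 10 · 40 = 800.

800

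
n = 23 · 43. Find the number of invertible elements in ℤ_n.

924

φ(989) = 989 · (1 − 1/23) · (1 − 1/43)
       = 989 · 924/989 = 924.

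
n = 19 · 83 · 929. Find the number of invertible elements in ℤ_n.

φ(19) = 19 − 1 = 18.
φ(83) = 83 − 1 = 82.
φ(929) = 929 − 1 = 928.
Since φ is multiplicative, φ(1465033) = 18 · 82 · 928 = 1369728.

1369728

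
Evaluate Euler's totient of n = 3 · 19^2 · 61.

41040

φ(3) = 3 − 1 = 2.
φ(19^2) = 19^1·(19−1) = 19·18 = 342.
φ(61) = 61 − 1 = 60.
Since φ is multiplicative, φ(66063) = 2 · 342 · 60 = 41040.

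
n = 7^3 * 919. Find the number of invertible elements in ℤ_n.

φ(315217) = 315217 · (1 − 1/7) · (1 − 1/919)
       = 315217 · 5508/6433 = 269892.

269892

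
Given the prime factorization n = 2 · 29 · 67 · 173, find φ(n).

317856

φ(672278) = 672278 · (1 − 1/2) · (1 − 1/29) · (1 − 1/67) · (1 − 1/173)
       = 672278 · 317856/672278 = 317856.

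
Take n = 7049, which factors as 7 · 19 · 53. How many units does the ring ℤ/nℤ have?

5616

φ(7) = 7 − 1 = 6.
φ(19) = 19 − 1 = 18.
φ(53) = 53 − 1 = 52.
φ(7049) = 6 × 18 × 52 = 5616.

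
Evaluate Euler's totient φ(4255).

4255 = 5 * 23 * 37.
φ(4255) = 4255 · (1 − 1/5) · (1 − 1/23) · (1 − 1/37)
       = 4255 · 3168/4255 = 3168.

3168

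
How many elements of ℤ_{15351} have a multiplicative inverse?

8064

Factor 15351: 15351 = 3 · 7 · 17 · 43.
φ(3) = 3 − 1 = 2.
φ(7) = 7 − 1 = 6.
φ(17) = 17 − 1 = 16.
φ(43) = 43 − 1 = 42.
Multiply: 2 · 6 · 16 · 42 = 8064.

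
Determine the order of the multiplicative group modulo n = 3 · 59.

116

φ(3) = 3 − 1 = 2.
φ(59) = 59 − 1 = 58.
Since φ is multiplicative, φ(177) = 2 · 58 = 116.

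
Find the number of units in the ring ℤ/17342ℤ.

7392

First factor: 17342 = 2 · 13 · 23 · 29.
φ(17342) = 17342 · (1 − 1/2) · (1 − 1/13) · (1 − 1/23) · (1 − 1/29)
       = 17342 · 7392/17342 = 7392.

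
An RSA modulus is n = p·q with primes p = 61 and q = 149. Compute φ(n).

8880

φ(61) = 61 − 1 = 60.
φ(149) = 149 − 1 = 148.
Since φ is multiplicative, φ(9089) = 60 · 148 = 8880.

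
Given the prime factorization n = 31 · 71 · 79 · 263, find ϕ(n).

φ(45730177) = 45730177 · (1 − 1/31) · (1 − 1/71) · (1 − 1/79) · (1 − 1/263)
       = 45730177 · 42915600/45730177 = 42915600.

42915600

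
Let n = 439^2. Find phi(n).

192282

φ(192721) = 192721 · (1 − 1/439)
       = 192721 · 438/439 = 192282.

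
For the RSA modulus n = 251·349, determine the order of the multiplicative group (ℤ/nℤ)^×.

φ(87599) = 87599 · (1 − 1/251) · (1 − 1/349)
       = 87599 · 87000/87599 = 87000.

87000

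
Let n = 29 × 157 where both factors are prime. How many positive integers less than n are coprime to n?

φ(pq) = (p−1)(q−1) = 28 · 156 = 4368.

4368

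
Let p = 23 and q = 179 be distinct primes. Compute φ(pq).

φ(4117) = 4117 · (1 − 1/23) · (1 − 1/179)
       = 4117 · 3916/4117 = 3916.

3916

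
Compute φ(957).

Prime factorization: 957 = 3 * 11 * 29.
φ(3) = 3 − 1 = 2.
φ(11) = 11 − 1 = 10.
φ(29) = 29 − 1 = 28.
Multiply: 2 · 10 · 28 = 560.

560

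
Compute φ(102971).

87120

Prime factorization: 102971 = 11^2 · 23 · 37.
φ(11^2) = 11^2 − 11^1 = 121 − 11 = 110.
φ(23) = 23 − 1 = 22.
φ(37) = 37 − 1 = 36.
Multiply: 110 · 22 · 36 = 87120.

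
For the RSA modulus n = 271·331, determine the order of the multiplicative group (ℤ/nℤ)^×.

89100

φ(n) = (p − 1)(q − 1) = (271−1)(331−1) = 270·330 = 89100.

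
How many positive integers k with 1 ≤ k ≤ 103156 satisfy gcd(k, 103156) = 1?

46080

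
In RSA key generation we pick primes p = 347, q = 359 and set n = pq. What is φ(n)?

φ(pq) = (p−1)(q−1) = 346 · 358 = 123868.

123868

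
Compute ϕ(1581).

Prime factorization: 1581 = 3 * 17 * 31.
φ(1581) = 1581 · (1 − 1/3) · (1 − 1/17) · (1 − 1/31)
       = 1581 · 960/1581 = 960.

960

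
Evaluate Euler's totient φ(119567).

First factor: 119567 = 7 × 19 × 29 × 31.
φ(7) = 7 − 1 = 6.
φ(19) = 19 − 1 = 18.
φ(29) = 29 − 1 = 28.
φ(31) = 31 − 1 = 30.
Multiply: 6 · 18 · 28 · 30 = 90720.

90720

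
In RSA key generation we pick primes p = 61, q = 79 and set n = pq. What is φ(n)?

4680

φ(4819) = 4819 · (1 − 1/61) · (1 − 1/79)
       = 4819 · 4680/4819 = 4680.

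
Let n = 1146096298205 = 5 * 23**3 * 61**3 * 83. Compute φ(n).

φ(5) = 5 − 1 = 4.
φ(23^3) = 23^3 − 23^2 = 12167 − 529 = 11638.
φ(61^3) = 61^3 − 61^2 = 226981 − 3721 = 223260.
φ(83) = 83 − 1 = 82.
Multiply: 4 · 11638 · 223260 · 82 = 852242360640.

852242360640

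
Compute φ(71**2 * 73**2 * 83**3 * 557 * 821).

6727759007746291200

φ(7024170537227349371) = 7024170537227349371 · (1 − 1/71) · (1 − 1/73) · (1 − 1/83) · (1 − 1/557) · (1 − 1/821)
       = 7024170537227349371 · 188422617600/196724139133 = 6727759007746291200.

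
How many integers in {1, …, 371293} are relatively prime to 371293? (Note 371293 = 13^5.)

342732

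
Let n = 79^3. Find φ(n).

φ(79^3) = 79^2·(79−1) = 6241·78 = 486798.

486798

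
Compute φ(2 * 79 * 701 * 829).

45208800

φ(2) = 2 − 1 = 1.
φ(79) = 79 − 1 = 78.
φ(701) = 701 − 1 = 700.
φ(829) = 829 − 1 = 828.
φ(91818382) = 1 × 78 × 700 × 828 = 45208800.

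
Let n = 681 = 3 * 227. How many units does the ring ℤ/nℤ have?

452

φ(3) = 3 − 1 = 2.
φ(227) = 227 − 1 = 226.
φ(681) = 2 × 226 = 452.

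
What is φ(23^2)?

506

φ(529) = 529 · (1 − 1/23)
       = 529 · 22/23 = 506.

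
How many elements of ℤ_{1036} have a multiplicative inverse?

First factor: 1036 = 2^2 · 7 · 37.
φ(2^2) = 2^1·(2−1) = 2·1 = 2.
φ(7) = 7 − 1 = 6.
φ(37) = 37 − 1 = 36.
Since φ is multiplicative, φ(1036) = 2 · 6 · 36 = 432.

432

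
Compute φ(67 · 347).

φ(23249) = 23249 · (1 − 1/67) · (1 − 1/347)
       = 23249 · 22836/23249 = 22836.

22836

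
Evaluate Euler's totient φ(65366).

65366 = 2 * 7^2 * 23 * 29.
φ(65366) = 65366 · (1 − 1/2) · (1 − 1/7) · (1 − 1/23) · (1 − 1/29)
       = 65366 · 3696/9338 = 25872.

25872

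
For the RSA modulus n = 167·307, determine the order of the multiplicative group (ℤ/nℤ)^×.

φ(51269) = 51269 · (1 − 1/167) · (1 − 1/307)
       = 51269 · 50796/51269 = 50796.

50796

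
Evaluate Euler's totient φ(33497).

First factor: 33497 = 19 · 41 · 43.
φ(19) = 19 − 1 = 18.
φ(41) = 41 − 1 = 40.
φ(43) = 43 − 1 = 42.
φ(33497) = 18 × 40 × 42 = 30240.

30240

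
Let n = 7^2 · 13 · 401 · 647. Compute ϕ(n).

φ(165267739) = 165267739 · (1 − 1/7) · (1 − 1/13) · (1 − 1/401) · (1 − 1/647)
       = 165267739 · 18604800/23609677 = 130233600.

130233600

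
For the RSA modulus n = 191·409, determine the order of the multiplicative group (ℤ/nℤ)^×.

φ(191) = 191 − 1 = 190.
φ(409) = 409 − 1 = 408.
Since φ is multiplicative, φ(78119) = 190 · 408 = 77520.

77520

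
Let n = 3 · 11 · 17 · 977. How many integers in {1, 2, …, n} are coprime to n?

312320

φ(3) = 3 − 1 = 2.
φ(11) = 11 − 1 = 10.
φ(17) = 17 − 1 = 16.
φ(977) = 977 − 1 = 976.
Since φ is multiplicative, φ(548097) = 2 · 10 · 16 · 976 = 312320.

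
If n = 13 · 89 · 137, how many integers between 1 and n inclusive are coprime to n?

143616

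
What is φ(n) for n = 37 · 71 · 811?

2041200

φ(37) = 37 − 1 = 36.
φ(71) = 71 − 1 = 70.
φ(811) = 811 − 1 = 810.
Multiply: 36 · 70 · 810 = 2041200.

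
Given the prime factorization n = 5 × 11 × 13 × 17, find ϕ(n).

7680

φ(5) = 5 − 1 = 4.
φ(11) = 11 − 1 = 10.
φ(13) = 13 − 1 = 12.
φ(17) = 17 − 1 = 16.
Multiply: 4 · 10 · 12 · 16 = 7680.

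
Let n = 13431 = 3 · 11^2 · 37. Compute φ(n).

7920

φ(13431) = 13431 · (1 − 1/3) · (1 − 1/11) · (1 − 1/37)
       = 13431 · 720/1221 = 7920.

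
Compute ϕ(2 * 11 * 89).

880

φ(2) = 2 − 1 = 1.
φ(11) = 11 − 1 = 10.
φ(89) = 89 − 1 = 88.
Since φ is multiplicative, φ(1958) = 1 · 10 · 88 = 880.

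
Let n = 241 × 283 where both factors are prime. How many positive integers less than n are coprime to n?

67680

φ(pq) = (p−1)(q−1) = 240 · 282 = 67680.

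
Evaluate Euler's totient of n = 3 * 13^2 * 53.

16224

φ(26871) = 26871 · (1 − 1/3) · (1 − 1/13) · (1 − 1/53)
       = 26871 · 1248/2067 = 16224.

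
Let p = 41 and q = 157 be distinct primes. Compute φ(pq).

φ(6437) = 6437 · (1 − 1/41) · (1 − 1/157)
       = 6437 · 6240/6437 = 6240.

6240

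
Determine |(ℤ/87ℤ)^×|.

Prime factorization: 87 = 3 · 29.
φ(3) = 3 − 1 = 2.
φ(29) = 29 − 1 = 28.
Since φ is multiplicative, φ(87) = 2 · 28 = 56.

56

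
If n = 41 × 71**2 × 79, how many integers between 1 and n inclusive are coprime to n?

φ(41) = 41 − 1 = 40.
φ(71^2) = 71^2 − 71^1 = 5041 − 71 = 4970.
φ(79) = 79 − 1 = 78.
Since φ is multiplicative, φ(16327799) = 40 · 4970 · 78 = 15506400.

15506400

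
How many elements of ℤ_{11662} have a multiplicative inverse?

4704

11662 = 2 * 7^3 * 17.
φ(11662) = 11662 · (1 − 1/2) · (1 − 1/7) · (1 − 1/17)
       = 11662 · 96/238 = 4704.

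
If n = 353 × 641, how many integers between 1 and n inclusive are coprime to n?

φ(353) = 353 − 1 = 352.
φ(641) = 641 − 1 = 640.
Multiply: 352 · 640 = 225280.

225280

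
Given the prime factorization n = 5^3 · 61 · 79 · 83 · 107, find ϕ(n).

φ(5349692375) = 5349692375 · (1 − 1/5) · (1 − 1/61) · (1 − 1/79) · (1 − 1/83) · (1 − 1/107)
       = 5349692375 · 162714240/213987695 = 4067856000.

4067856000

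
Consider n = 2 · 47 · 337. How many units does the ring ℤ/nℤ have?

φ(31678) = 31678 · (1 − 1/2) · (1 − 1/47) · (1 − 1/337)
       = 31678 · 15456/31678 = 15456.

15456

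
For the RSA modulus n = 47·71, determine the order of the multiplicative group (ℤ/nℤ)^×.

3220

φ(47) = 47 − 1 = 46.
φ(71) = 71 − 1 = 70.
φ(3337) = 46 × 70 = 3220.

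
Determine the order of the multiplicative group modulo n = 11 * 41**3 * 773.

φ(11) = 11 − 1 = 10.
φ(41^3) = 41^3 − 41^2 = 68921 − 1681 = 67240.
φ(773) = 773 − 1 = 772.
Multiply: 10 · 67240 · 772 = 519092800.

519092800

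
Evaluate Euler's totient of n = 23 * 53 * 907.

1036464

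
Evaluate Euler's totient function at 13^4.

φ(13^4) = 13^4 − 13^3 = 28561 − 2197 = 26364.

26364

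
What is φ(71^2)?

φ(71^2) = 71^1·(71−1) = 71·70 = 4970.

4970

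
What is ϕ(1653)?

1008

Prime factorization: 1653 = 3 * 19 * 29.
φ(3) = 3 − 1 = 2.
φ(19) = 19 − 1 = 18.
φ(29) = 29 − 1 = 28.
Since φ is multiplicative, φ(1653) = 2 · 18 · 28 = 1008.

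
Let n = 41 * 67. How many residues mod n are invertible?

φ(2747) = 2747 · (1 − 1/41) · (1 − 1/67)
       = 2747 · 2640/2747 = 2640.

2640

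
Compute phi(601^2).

360600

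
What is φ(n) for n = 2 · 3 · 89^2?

15664

φ(47526) = 47526 · (1 − 1/2) · (1 − 1/3) · (1 − 1/89)
       = 47526 · 176/534 = 15664.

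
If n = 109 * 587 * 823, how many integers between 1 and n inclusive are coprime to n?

52022736

φ(109) = 109 − 1 = 108.
φ(587) = 587 − 1 = 586.
φ(823) = 823 − 1 = 822.
φ(52658009) = 108 × 586 × 822 = 52022736.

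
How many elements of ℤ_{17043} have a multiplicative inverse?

9504

Prime factorization: 17043 = 3 · 13 · 19 · 23.
φ(17043) = 17043 · (1 − 1/3) · (1 − 1/13) · (1 − 1/19) · (1 − 1/23)
       = 17043 · 9504/17043 = 9504.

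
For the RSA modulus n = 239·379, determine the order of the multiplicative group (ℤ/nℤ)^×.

89964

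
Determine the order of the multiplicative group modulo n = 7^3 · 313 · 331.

30270240

φ(7^3) = 7^3 − 7^2 = 343 − 49 = 294.
φ(313) = 313 − 1 = 312.
φ(331) = 331 − 1 = 330.
Multiply: 294 · 312 · 330 = 30270240.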